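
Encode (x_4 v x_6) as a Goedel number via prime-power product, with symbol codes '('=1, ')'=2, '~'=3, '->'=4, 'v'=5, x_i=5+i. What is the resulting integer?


Formula: (x_4 v x_6)
Symbol codes: [1, 9, 5, 11, 2]
Primes: [2, 3, 5, 7, 11]
p_1^1 = 2^1 = 2
p_2^9 = 3^9 = 19683
p_3^5 = 5^5 = 3125
p_4^11 = 7^11 = 1977326743
p_5^2 = 11^2 = 121
Product = 29433039976117181250

29433039976117181250


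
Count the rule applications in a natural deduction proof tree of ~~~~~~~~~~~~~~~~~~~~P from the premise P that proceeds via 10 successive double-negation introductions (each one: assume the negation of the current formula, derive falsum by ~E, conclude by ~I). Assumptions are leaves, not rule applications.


Each double-negation introduction (from C infer ~~C) uses 2 inference nodes: one ~E (C and ~C give falsum) and one ~I (discharge ~C).
10 double negations = 10 * 2 = 20 inference nodes.

20


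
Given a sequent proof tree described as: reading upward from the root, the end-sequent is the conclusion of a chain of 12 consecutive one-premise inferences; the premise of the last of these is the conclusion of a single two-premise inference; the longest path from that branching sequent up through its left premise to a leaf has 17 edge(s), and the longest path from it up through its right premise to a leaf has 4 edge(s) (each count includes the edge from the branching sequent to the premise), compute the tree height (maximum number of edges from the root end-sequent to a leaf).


Longest path through the left premise: 17 edges (measured from the branching sequent)
Longest path through the right premise: 4 edges
Height of the subtree rooted at the branching sequent: max(17, 4) = 17
The branching sequent sits 12 edges above the root (the chain of one-premise inferences), so height = 17 + 12 = 29

29


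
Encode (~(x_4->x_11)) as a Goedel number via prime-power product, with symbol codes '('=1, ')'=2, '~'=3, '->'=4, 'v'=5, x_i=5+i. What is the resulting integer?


Formula: (~(x_4->x_11))
Symbol codes: [1, 3, 1, 9, 4, 16, 2, 2]
Primes: [2, 3, 5, 7, 11, 13, 17, 19]
p_1^1 = 2^1 = 2
p_2^3 = 3^3 = 27
p_3^1 = 5^1 = 5
p_4^9 = 7^9 = 40353607
p_5^4 = 11^4 = 14641
p_6^16 = 13^16 = 665416609183179841
p_7^2 = 17^2 = 289
p_8^2 = 19^2 = 361
Product = 11074281187193229644161596632123174610

11074281187193229644161596632123174610


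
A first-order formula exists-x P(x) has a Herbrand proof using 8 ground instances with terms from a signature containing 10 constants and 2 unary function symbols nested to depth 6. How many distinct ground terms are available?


Herbrand terms by depth:
Depth 0: 10 constants
Depth 1: 20 new terms (running total: 30)
Depth 2: 40 new terms (running total: 70)
Depth 3: 80 new terms (running total: 150)
Depth 4: 160 new terms (running total: 310)
Depth 5: 320 new terms (running total: 630)
Depth 6: 640 new terms (running total: 1270)
Total distinct ground terms = 1270

1270


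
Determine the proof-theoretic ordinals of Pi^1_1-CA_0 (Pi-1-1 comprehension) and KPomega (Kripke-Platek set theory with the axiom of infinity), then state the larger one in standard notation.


Proof-theoretic ordinal of Pi^1_1-CA_0 (Pi-1-1 comprehension): psi_0(Omega_omega)
Proof-theoretic ordinal of KPomega (Kripke-Platek set theory with the axiom of infinity): psi_0(epsilon_{Omega+1})
Comparing: psi_0(epsilon_{Omega+1}) < psi_0(Omega_omega).
The larger ordinal is psi_0(Omega_omega) (from Pi^1_1-CA_0 (Pi-1-1 comprehension)).

psi_0(Omega_omega)


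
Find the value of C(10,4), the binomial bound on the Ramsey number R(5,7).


R(5,7) <= C(5+7-2, 5-1) = C(10, 4)
C(10, 4) = 10! / (4! * 6!)
= 210

210


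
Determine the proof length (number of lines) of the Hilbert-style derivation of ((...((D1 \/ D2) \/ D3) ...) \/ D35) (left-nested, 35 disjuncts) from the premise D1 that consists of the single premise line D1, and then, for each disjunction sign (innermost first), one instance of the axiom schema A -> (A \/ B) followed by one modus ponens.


Building the left-nested 35-ary disjunction from D1:
- 1 premise line (D1)
- 35 disjuncts means 34 disjunction signs; each needs 1 axiom instance + 1 MP = 2 lines: 2 * 34 = 68
Total = 1 + 68 = 69 lines.

69


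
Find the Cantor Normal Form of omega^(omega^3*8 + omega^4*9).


omega^(omega^3*8 + omega^4*9):
In ordinal addition a term is absorbed by a following term of strictly larger exponent: 3 < 4, so omega^3*8 + omega^4*9 = omega^4*9.
omega raised to a CNF ordinal is a single CNF term: Result = omega^(omega^4*9)

omega^(omega^4*9)


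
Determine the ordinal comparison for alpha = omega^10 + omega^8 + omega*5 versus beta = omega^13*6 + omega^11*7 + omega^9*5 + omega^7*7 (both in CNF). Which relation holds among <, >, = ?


Compare term by term from highest exponent:
alpha = omega^10 + omega^8 + omega*5
beta = omega^13*6 + omega^11*7 + omega^9*5 + omega^7*7
Term 1: alpha has omega^10*1, beta has omega^13*6
Term 2: alpha has omega^8*1, beta has omega^11*7
Term 3: alpha has omega^1*5, beta has omega^9*5
Term 4: alpha has omega^0*0, beta has omega^7*7
Result: alpha < beta

alpha < beta


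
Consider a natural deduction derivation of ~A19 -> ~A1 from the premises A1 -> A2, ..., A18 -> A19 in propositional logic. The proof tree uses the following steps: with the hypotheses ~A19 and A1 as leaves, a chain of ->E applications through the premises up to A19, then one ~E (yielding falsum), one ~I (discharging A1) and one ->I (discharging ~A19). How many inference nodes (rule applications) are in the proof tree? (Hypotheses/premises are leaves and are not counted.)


From hypothesis A1, 18 ->E steps along the 18 premises yield A19.
~E with hypothesis ~A19 gives falsum (1 node); ~I discharging A1 gives ~A1 (1 node); ->I discharging ~A19 gives the goal (1 node).
Total = 18 + 3 = 21 inference nodes.

21


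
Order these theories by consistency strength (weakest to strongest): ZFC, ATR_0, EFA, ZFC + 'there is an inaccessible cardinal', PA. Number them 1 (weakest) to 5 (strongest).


Ordering by consistency strength:
1. EFA
2. PA
3. ATR_0
4. ZFC
5. ZFC + 'there is an inaccessible cardinal'


ZFC=4, ATR_0=3, EFA=1, ZFC + 'there is an inaccessible cardinal'=5, PA=2


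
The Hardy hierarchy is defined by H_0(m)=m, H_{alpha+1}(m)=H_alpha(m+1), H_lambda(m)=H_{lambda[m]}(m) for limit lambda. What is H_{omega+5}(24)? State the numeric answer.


H_{omega+5}(24):
Unwind the 5 successor steps: H_{omega+5}(24) = H_omega(24+5) = H_omega(29).
H_omega(m) = H_m(m) = m + m = 2m.
Result = 2 * 29 = 58

58


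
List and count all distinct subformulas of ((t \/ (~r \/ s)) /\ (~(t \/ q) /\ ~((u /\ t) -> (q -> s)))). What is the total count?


Formula: ((t \/ (~r \/ s)) /\ (~(t \/ q) /\ ~((u /\ t) -> (q -> s))))
Subformulas found:
  1. r
  2. q
  3. u
  4. s
  5. t
  6. ~r
  7. (u /\ t)
  8. (t \/ q)
  9. (q -> s)
  10. (~r \/ s)
  11. ~(t \/ q)
  12. (t \/ (~r \/ s))
  13. ((u /\ t) -> (q -> s))
  14. ~((u /\ t) -> (q -> s))
  15. (~(t \/ q) /\ ~((u /\ t) -> (q -> s)))
  16. ((t \/ (~r \/ s)) /\ (~(t \/ q) /\ ~((u /\ t) -> (q -> s))))
Total distinct subformulas = 16

16


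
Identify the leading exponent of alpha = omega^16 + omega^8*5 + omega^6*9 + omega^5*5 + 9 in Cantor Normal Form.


CNF: omega^16 + omega^8*5 + omega^6*9 + omega^5*5 + 9
The leading term is omega^16, which has exponent 16.

16


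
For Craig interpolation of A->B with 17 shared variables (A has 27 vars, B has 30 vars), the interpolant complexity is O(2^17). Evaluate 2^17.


Shared atoms = 17
Craig interpolant size bound = 2^17
= 131072

131072


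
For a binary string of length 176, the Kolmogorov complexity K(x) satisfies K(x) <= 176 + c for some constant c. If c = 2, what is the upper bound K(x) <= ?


K(x) <= |x| + c = 176 + 2 = 178

178


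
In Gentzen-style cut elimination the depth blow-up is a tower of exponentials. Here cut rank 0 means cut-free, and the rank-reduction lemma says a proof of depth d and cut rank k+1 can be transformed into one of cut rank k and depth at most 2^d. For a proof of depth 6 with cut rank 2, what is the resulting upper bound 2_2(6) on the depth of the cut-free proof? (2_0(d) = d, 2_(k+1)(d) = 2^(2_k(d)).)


Each rank reduction sends depth d to at most 2^d; cut rank r needs r reductions.
2_0(6) = 6
2_1(6) = 2^6 = 64
2_2(6) = 2^64 = 18446744073709551616
Cut-free depth bound = 18446744073709551616

18446744073709551616


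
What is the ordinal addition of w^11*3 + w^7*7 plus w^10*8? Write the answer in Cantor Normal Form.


Ordinal addition (w^11*3 + w^7*7) + w^10*8:
alpha's leading term has exponent 11 > beta's exponent 10, so it survives.
alpha's tail term has exponent 7 < beta's exponent 10, so it is absorbed by beta.
In ordinal addition, any term followed by a strictly larger-exponent term is absorbed.
Result = w^11*3 + w^10*8

w^11*3 + w^10*8


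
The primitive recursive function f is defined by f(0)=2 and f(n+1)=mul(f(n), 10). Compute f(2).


f(0) = 2
f(1) = mul(f(0), 10) = mul(2, 10) = 20
f(2) = mul(f(1), 10) = mul(20, 10) = 200


200


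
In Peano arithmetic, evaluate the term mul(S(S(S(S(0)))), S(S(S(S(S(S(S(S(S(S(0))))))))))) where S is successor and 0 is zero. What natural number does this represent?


mul(S^4(0), S^10(0)):
S^4(0) = 4
S^10(0) = 10
4 * 10 = 40

40


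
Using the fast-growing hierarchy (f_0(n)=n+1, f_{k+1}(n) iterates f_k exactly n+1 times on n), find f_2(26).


f_2(26) = f_1^27(26)
f_1(m) = 2m + 1.
Iterating: f_1^k(n) = 2^k*(n+1) - 1.
f_2(26) = 2^27*(26+1) - 1 = 134217728*27 - 1 = 3623878655

3623878655


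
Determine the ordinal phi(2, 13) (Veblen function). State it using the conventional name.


phi(2, 13):
phi(2, beta) = zeta_beta (the beta-th zeta number, fixed point of epsilon).
phi(2, 13) = zeta_13

zeta_13


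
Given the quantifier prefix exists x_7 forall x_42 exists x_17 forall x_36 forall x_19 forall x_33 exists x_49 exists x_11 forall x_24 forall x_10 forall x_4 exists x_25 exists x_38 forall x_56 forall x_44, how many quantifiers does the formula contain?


Quantifier prefix has 15 quantifier symbols.
Quantifier depth = 15

15


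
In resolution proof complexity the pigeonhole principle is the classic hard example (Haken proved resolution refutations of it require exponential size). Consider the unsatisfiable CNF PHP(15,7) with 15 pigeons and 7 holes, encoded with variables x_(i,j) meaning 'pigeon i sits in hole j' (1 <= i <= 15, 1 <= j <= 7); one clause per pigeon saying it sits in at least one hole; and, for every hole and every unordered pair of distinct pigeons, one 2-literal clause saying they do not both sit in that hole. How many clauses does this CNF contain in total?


PHP(15,7): 15 pigeons, 7 holes, 15*7 = 105 variables.
- pigeon clauses: one per pigeon -> 15 clauses
- hole clauses: 7 holes * C(15,2) = 7 * 105 -> 735 clauses
Total clauses = 15 + 735 = 750

750


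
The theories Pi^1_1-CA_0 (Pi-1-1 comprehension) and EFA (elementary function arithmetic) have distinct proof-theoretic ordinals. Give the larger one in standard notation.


Proof-theoretic ordinal of Pi^1_1-CA_0 (Pi-1-1 comprehension): psi_0(Omega_omega)
Proof-theoretic ordinal of EFA (elementary function arithmetic): omega^3
Comparing: omega^3 < psi_0(Omega_omega).
The larger ordinal is psi_0(Omega_omega) (from Pi^1_1-CA_0 (Pi-1-1 comprehension)).

psi_0(Omega_omega)


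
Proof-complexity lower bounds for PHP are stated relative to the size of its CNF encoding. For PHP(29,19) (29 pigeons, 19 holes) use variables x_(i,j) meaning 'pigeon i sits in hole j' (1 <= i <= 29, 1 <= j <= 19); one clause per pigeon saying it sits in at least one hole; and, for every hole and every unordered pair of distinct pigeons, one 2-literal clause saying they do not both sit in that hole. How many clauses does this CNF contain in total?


PHP(29,19): 29 pigeons, 19 holes, 29*19 = 551 variables.
- pigeon clauses: one per pigeon -> 29 clauses
- hole clauses: 19 holes * C(29,2) = 19 * 406 -> 7714 clauses
Total clauses = 29 + 7714 = 7743

7743


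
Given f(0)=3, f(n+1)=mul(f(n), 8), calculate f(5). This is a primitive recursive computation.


f(0) = 3
f(1) = mul(f(0), 8) = mul(3, 8) = 24
f(2) = mul(f(1), 8) = mul(24, 8) = 192
f(3) = mul(f(2), 8) = mul(192, 8) = 1536
f(4) = mul(f(3), 8) = mul(1536, 8) = 12288
f(5) = mul(f(4), 8) = mul(12288, 8) = 98304


98304


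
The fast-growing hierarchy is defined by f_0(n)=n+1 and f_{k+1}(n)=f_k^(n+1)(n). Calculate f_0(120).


f_0(120) = 120 + 1 = 121

121


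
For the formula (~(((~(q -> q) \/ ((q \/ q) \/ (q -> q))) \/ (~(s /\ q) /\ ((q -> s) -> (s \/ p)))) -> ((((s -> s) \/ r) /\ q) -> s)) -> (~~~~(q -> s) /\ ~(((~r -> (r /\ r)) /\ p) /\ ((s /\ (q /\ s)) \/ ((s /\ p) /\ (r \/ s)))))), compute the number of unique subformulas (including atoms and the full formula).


Formula: (~(((~(q -> q) \/ ((q \/ q) \/ (q -> q))) \/ (~(s /\ q) /\ ((q -> s) -> (s \/ p)))) -> ((((s -> s) \/ r) /\ q) -> s)) -> (~~~~(q -> s) /\ ~(((~r -> (r /\ r)) /\ p) /\ ((s /\ (q /\ s)) \/ ((s /\ p) /\ (r \/ s))))))
Subformulas found:
  1. r
  2. p
  3. q
  4. s
  5. ~r
  6. (r \/ s)
  7. (q -> q)
  8. (q -> s)
  9. (s /\ p)
  10. (r /\ r)
  11. (s /\ q)
  12. (s \/ p)
  13. (q /\ s)
  14. (q \/ q)
  15. (s -> s)
  16. ~(q -> s)
  17. ~(q -> q)
  18. ~(s /\ q)
  19. ~~(q -> s)
  20. ~~~(q -> s)
  21. ~~~~(q -> s)
  22. ((s -> s) \/ r)
  23. (s /\ (q /\ s))
  24. (~r -> (r /\ r))
  25. (((s -> s) \/ r) /\ q)
  26. ((q -> s) -> (s \/ p))
  27. ((s /\ p) /\ (r \/ s))
  28. ((q \/ q) \/ (q -> q))
  29. ((~r -> (r /\ r)) /\ p)
  30. ((((s -> s) \/ r) /\ q) -> s)
  31. (~(q -> q) \/ ((q \/ q) \/ (q -> q)))
  32. (~(s /\ q) /\ ((q -> s) -> (s \/ p)))
  33. ((s /\ (q /\ s)) \/ ((s /\ p) /\ (r \/ s)))
  34. (((~r -> (r /\ r)) /\ p) /\ ((s /\ (q /\ s)) \/ ((s /\ p) /\ (r \/ s))))
  35. ~(((~r -> (r /\ r)) /\ p) /\ ((s /\ (q /\ s)) \/ ((s /\ p) /\ (r \/ s))))
  36. ((~(q -> q) \/ ((q \/ q) \/ (q -> q))) \/ (~(s /\ q) /\ ((q -> s) -> (s \/ p))))
  37. (~~~~(q -> s) /\ ~(((~r -> (r /\ r)) /\ p) /\ ((s /\ (q /\ s)) \/ ((s /\ p) /\ (r \/ s)))))
  38. (((~(q -> q) \/ ((q \/ q) \/ (q -> q))) \/ (~(s /\ q) /\ ((q -> s) -> (s \/ p)))) -> ((((s -> s) \/ r) /\ q) -> s))
  39. ~(((~(q -> q) \/ ((q \/ q) \/ (q -> q))) \/ (~(s /\ q) /\ ((q -> s) -> (s \/ p)))) -> ((((s -> s) \/ r) /\ q) -> s))
  40. (~(((~(q -> q) \/ ((q \/ q) \/ (q -> q))) \/ (~(s /\ q) /\ ((q -> s) -> (s \/ p)))) -> ((((s -> s) \/ r) /\ q) -> s)) -> (~~~~(q -> s) /\ ~(((~r -> (r /\ r)) /\ p) /\ ((s /\ (q /\ s)) \/ ((s /\ p) /\ (r \/ s))))))
Total distinct subformulas = 40

40


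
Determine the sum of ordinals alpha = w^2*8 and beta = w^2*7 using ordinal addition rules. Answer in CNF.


Ordinal addition w^2*8 + w^2*7:
Both terms have the same exponent 2.
w^e*c + w^e*d = w^e*(c+d).
Result = w^2*(8+7) = w^2*15

w^2*15


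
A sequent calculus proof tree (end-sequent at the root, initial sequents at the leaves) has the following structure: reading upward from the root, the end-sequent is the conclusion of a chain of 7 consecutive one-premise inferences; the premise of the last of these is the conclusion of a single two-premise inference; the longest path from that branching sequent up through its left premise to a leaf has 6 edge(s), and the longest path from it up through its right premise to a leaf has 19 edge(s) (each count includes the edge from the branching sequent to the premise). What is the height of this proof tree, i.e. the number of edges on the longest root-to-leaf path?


Longest path through the left premise: 6 edges (measured from the branching sequent)
Longest path through the right premise: 19 edges
Height of the subtree rooted at the branching sequent: max(6, 19) = 19
The branching sequent sits 7 edges above the root (the chain of one-premise inferences), so height = 19 + 7 = 26

26


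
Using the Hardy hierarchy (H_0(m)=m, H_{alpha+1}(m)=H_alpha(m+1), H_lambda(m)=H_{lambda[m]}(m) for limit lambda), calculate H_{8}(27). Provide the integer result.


H_8(27):
For finite ordinals k, H_k(n) = n + k (each successor step adds 1).
H_8(27) = 27 + 8 = 35

35


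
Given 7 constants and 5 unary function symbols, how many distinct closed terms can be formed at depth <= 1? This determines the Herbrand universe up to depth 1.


Herbrand terms by depth:
Depth 0: 7 constants
Depth 1: 35 new terms (running total: 42)
Total distinct ground terms = 42

42


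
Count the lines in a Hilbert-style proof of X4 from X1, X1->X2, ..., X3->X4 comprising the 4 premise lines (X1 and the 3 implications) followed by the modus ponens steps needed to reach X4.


We have 4 premise lines: X1 and 3 implications.
Each implication is detached once by MP, giving 3 MP lines.
4 premise lines + 3 MP lines = 7 total lines.

7


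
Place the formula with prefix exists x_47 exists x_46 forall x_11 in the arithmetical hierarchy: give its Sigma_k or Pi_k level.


Leading quantifier is exists, so the class is Sigma.
Number of quantifier blocks = alternations + 1 = 1 + 1 = 2.
Classification: Sigma_2

Sigma_2


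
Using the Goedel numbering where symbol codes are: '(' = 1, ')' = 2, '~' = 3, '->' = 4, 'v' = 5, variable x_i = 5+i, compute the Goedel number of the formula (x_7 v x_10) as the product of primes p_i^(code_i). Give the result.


Formula: (x_7 v x_10)
Symbol codes: [1, 12, 5, 15, 2]
Primes: [2, 3, 5, 7, 11]
p_1^1 = 2^1 = 2
p_2^12 = 3^12 = 531441
p_3^5 = 5^5 = 3125
p_4^15 = 7^15 = 4747561509943
p_5^2 = 11^2 = 121
Product = 1908055682531748508893750

1908055682531748508893750


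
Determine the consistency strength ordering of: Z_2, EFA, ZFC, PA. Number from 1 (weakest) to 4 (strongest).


Ordering by consistency strength:
1. EFA
2. PA
3. Z_2
4. ZFC


Z_2=3, EFA=1, ZFC=4, PA=2


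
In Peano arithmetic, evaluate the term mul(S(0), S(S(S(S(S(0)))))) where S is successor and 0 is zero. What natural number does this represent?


mul(S^1(0), S^5(0)):
S^1(0) = 1
S^5(0) = 5
1 * 5 = 5

5


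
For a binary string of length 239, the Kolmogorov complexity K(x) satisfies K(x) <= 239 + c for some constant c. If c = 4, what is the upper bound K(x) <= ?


K(x) <= |x| + c = 239 + 4 = 243

243


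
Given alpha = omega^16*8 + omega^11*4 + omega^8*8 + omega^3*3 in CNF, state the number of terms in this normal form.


CNF: omega^16*8 + omega^11*4 + omega^8*8 + omega^3*3
Count the summands separated by '+':
  term 1: omega^16*8
  term 2: omega^11*4
  term 3: omega^8*8
  term 4: omega^3*3
Total terms = 4

4


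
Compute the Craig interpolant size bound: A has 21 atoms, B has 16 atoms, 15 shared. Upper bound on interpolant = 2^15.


Shared atoms = 15
Craig interpolant size bound = 2^15
= 32768

32768


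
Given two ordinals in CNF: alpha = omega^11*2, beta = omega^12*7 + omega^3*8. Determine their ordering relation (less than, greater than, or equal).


Compare term by term from highest exponent:
alpha = omega^11*2
beta = omega^12*7 + omega^3*8
Term 1: alpha has omega^11*2, beta has omega^12*7
Term 2: alpha has omega^0*0, beta has omega^3*8
Result: alpha < beta

alpha < beta


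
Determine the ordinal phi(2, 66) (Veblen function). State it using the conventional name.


phi(2, 66):
phi(2, beta) = zeta_beta (the beta-th zeta number, fixed point of epsilon).
phi(2, 66) = zeta_66

zeta_66


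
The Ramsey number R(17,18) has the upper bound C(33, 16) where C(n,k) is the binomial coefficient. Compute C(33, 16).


R(17,18) <= C(17+18-2, 17-1) = C(33, 16)
C(33, 16) = 33! / (16! * 17!)
= 1166803110

1166803110


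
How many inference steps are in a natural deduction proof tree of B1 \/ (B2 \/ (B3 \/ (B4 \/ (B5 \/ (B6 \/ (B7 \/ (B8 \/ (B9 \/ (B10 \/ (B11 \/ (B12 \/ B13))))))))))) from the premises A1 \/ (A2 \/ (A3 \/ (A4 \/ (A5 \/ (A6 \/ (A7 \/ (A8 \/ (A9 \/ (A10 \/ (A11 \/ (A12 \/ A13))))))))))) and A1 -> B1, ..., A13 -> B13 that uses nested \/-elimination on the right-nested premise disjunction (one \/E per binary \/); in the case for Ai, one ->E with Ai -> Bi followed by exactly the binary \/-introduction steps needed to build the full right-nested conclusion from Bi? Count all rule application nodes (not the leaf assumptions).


Constructive dilemma with 13 branches, all disjunctions right-nested:
- \/E: the premise has 12 binary \/, each eliminated once: 12 nodes.
- ->E: one per case (Ai with Ai -> Bi gives Bi): 13 nodes.
- \/I: in case i < n, Bi needs 1 step to form Bi \/ (B(i+1) \/ ...) and then i-1 steps to prepend B(i-1), ..., B1, i.e. i steps; in case i = n, B13 needs 12 prepend steps.
  \/I total = (1 + 2 + ... + 12) + 12 = 78 + 12 = 90 nodes.
Total = 12 + 13 + 90 = 115

115


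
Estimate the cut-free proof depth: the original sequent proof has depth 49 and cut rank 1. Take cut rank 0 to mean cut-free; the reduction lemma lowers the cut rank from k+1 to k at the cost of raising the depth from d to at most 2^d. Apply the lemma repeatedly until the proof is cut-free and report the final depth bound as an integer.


Each rank reduction sends depth d to at most 2^d; cut rank r needs r reductions.
2_0(49) = 49
2_1(49) = 2^49 = 562949953421312
Cut-free depth bound = 562949953421312

562949953421312


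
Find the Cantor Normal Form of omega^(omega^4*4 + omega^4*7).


omega^(omega^4*4 + omega^4*7):
Both terms of the exponent have the same exponent 4, so they merge: omega^4*4 + omega^4*7 = omega^4*(4+7) = omega^4*11.
omega raised to a CNF ordinal is a single CNF term: Result = omega^(omega^4*11)

omega^(omega^4*11)


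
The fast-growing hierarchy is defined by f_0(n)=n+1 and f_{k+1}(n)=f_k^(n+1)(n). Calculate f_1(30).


f_1(30) = f_0^31(30)
f_0 adds 1 each time, applied 31 times.
f_1(30) = 30 + 31 = 61

61


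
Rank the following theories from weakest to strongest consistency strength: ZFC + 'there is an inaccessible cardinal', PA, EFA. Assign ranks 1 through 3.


Ordering by consistency strength:
1. EFA
2. PA
3. ZFC + 'there is an inaccessible cardinal'


ZFC + 'there is an inaccessible cardinal'=3, PA=2, EFA=1


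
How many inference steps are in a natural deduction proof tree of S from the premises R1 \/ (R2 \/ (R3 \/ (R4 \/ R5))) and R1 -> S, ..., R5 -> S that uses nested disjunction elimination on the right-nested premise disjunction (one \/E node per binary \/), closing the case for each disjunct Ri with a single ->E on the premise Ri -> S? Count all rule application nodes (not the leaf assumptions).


The premise R1 \/ (R2 \/ (R3 \/ (R4 \/ R5))) contains 5 disjuncts, hence 4 binary \/ connectives.
- Each binary \/ is eliminated once: 4 \/E nodes.
- Each of the 5 cases Ri derives S by one ->E with Ri -> S: 5 ->E nodes.
Total = 4 + 5 = 9

9


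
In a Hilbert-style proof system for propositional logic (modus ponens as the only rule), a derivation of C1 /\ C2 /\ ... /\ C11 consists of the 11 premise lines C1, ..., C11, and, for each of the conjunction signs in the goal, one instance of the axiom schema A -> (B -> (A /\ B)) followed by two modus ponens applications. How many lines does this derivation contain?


Conjoining 11 premises:
- 11 premise lines
- the goal has 10 conjunction signs; each costs 1 axiom instance + 2 MP = 3 lines: 3 * 10 = 30
Total = 11 + 30 = 41 lines.

41


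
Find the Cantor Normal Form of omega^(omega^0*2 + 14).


omega^(omega^0*2 + 14):
omega^0 = 1, so the exponent is 2 + 14 = 16 (finite ordinal addition).
Result = omega^16, already a single CNF term.

omega^16


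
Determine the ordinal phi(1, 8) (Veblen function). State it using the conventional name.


phi(1, 8):
phi(1, beta) = epsilon_beta (the beta-th epsilon number).
phi(1, 8) = epsilon_8

epsilon_8


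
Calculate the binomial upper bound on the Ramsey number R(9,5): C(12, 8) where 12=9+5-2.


R(9,5) <= C(9+5-2, 9-1) = C(12, 8)
C(12, 8) = 12! / (8! * 4!)
= 495

495


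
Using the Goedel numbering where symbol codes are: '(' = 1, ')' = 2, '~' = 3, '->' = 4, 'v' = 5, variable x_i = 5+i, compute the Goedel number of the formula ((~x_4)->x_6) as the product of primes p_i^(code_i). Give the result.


Formula: ((~x_4)->x_6)
Symbol codes: [1, 1, 3, 9, 2, 4, 11, 2]
Primes: [2, 3, 5, 7, 11, 13, 17, 19]
p_1^1 = 2^1 = 2
p_2^1 = 3^1 = 3
p_3^3 = 5^3 = 125
p_4^9 = 7^9 = 40353607
p_5^2 = 11^2 = 121
p_6^4 = 13^4 = 28561
p_7^11 = 17^11 = 34271896307633
p_8^2 = 19^2 = 361
Product = 1294040116614731479753031875853250

1294040116614731479753031875853250


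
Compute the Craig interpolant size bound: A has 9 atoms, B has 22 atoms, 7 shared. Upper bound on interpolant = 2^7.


Shared atoms = 7
Craig interpolant size bound = 2^7
= 128

128


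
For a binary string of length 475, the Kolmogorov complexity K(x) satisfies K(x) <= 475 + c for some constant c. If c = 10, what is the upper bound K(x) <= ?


K(x) <= |x| + c = 475 + 10 = 485

485


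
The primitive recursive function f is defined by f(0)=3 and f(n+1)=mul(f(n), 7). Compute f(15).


f(0) = 3
f(1) = mul(f(0), 7) = mul(3, 7) = 21
f(2) = mul(f(1), 7) = mul(21, 7) = 147
f(3) = mul(f(2), 7) = mul(147, 7) = 1029
f(4) = mul(f(3), 7) = mul(1029, 7) = 7203
f(5) = mul(f(4), 7) = mul(7203, 7) = 50421
f(6) = mul(f(5), 7) = mul(50421, 7) = 352947
f(7) = mul(f(6), 7) = mul(352947, 7) = 2470629
f(8) = mul(f(7), 7) = mul(2470629, 7) = 17294403
f(9) = mul(f(8), 7) = mul(17294403, 7) = 121060821
f(10) = mul(f(9), 7) = mul(121060821, 7) = 847425747
f(11) = mul(f(10), 7) = mul(847425747, 7) = 5931980229
f(12) = mul(f(11), 7) = mul(5931980229, 7) = 41523861603
f(13) = mul(f(12), 7) = mul(41523861603, 7) = 290667031221
f(14) = mul(f(13), 7) = mul(290667031221, 7) = 2034669218547
f(15) = mul(f(14), 7) = mul(2034669218547, 7) = 14242684529829


14242684529829


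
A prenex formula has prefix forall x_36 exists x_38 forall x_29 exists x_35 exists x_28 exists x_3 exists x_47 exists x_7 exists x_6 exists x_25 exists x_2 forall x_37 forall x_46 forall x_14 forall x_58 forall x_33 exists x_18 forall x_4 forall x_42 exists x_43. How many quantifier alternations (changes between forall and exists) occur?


Walk the prefix and count type changes:
  position 1: forall -> exists <-- alternation
  position 2: exists -> forall <-- alternation
  position 3: forall -> exists <-- alternation
  position 4: exists -> exists
  position 5: exists -> exists
  position 6: exists -> exists
  position 7: exists -> exists
  position 8: exists -> exists
  position 9: exists -> exists
  position 10: exists -> exists
  position 11: exists -> forall <-- alternation
  position 12: forall -> forall
  position 13: forall -> forall
  position 14: forall -> forall
  position 15: forall -> forall
  position 16: forall -> exists <-- alternation
  position 17: exists -> forall <-- alternation
  position 18: forall -> forall
  position 19: forall -> exists <-- alternation
Total alternations = 7

7


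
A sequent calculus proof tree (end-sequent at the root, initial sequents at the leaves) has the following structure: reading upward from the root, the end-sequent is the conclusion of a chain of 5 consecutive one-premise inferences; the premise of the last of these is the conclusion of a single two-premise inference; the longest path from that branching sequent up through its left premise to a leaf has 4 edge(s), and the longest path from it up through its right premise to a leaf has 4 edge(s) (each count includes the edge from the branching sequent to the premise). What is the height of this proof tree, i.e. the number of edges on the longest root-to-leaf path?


Longest path through the left premise: 4 edges (measured from the branching sequent)
Longest path through the right premise: 4 edges
Height of the subtree rooted at the branching sequent: max(4, 4) = 4
The branching sequent sits 5 edges above the root (the chain of one-premise inferences), so height = 4 + 5 = 9

9


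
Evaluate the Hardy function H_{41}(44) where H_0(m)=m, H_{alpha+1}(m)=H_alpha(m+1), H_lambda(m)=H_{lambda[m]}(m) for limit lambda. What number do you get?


H_41(44):
For finite ordinals k, H_k(n) = n + k (each successor step adds 1).
H_41(44) = 44 + 41 = 85

85


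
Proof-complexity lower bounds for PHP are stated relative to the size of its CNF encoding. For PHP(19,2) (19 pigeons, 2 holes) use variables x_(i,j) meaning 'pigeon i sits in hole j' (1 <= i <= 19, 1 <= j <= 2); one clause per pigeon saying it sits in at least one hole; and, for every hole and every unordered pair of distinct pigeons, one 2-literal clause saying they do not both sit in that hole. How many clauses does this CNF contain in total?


PHP(19,2): 19 pigeons, 2 holes, 19*2 = 38 variables.
- pigeon clauses: one per pigeon -> 19 clauses
- hole clauses: 2 holes * C(19,2) = 2 * 171 -> 342 clauses
Total clauses = 19 + 342 = 361

361


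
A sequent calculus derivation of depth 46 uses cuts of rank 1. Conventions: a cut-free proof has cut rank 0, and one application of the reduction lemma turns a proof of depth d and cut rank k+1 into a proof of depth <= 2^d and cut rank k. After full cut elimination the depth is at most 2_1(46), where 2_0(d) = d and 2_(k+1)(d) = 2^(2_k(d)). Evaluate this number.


Each rank reduction sends depth d to at most 2^d; cut rank r needs r reductions.
2_0(46) = 46
2_1(46) = 2^46 = 70368744177664
Cut-free depth bound = 70368744177664

70368744177664


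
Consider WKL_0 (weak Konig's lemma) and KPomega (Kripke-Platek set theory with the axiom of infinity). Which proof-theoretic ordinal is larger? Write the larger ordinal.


Proof-theoretic ordinal of WKL_0 (weak Konig's lemma): omega^omega
Proof-theoretic ordinal of KPomega (Kripke-Platek set theory with the axiom of infinity): psi_0(epsilon_{Omega+1})
Comparing: omega^omega < psi_0(epsilon_{Omega+1}).
The larger ordinal is psi_0(epsilon_{Omega+1}) (from KPomega (Kripke-Platek set theory with the axiom of infinity)).

psi_0(epsilon_{Omega+1})


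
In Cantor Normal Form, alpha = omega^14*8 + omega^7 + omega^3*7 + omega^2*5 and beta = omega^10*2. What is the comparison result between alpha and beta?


Compare term by term from highest exponent:
alpha = omega^14*8 + omega^7 + omega^3*7 + omega^2*5
beta = omega^10*2
Term 1: alpha has omega^14*8, beta has omega^10*2
Term 2: alpha has omega^7*1, beta has omega^0*0
Term 3: alpha has omega^3*7, beta has omega^0*0
Term 4: alpha has omega^2*5, beta has omega^0*0
Result: alpha > beta

alpha > beta


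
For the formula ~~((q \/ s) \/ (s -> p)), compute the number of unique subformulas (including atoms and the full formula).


Formula: ~~((q \/ s) \/ (s -> p))
Subformulas found:
  1. q
  2. s
  3. p
  4. (s -> p)
  5. (q \/ s)
  6. ((q \/ s) \/ (s -> p))
  7. ~((q \/ s) \/ (s -> p))
  8. ~~((q \/ s) \/ (s -> p))
Total distinct subformulas = 8

8


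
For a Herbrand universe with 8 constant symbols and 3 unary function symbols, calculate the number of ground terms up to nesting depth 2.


Herbrand terms by depth:
Depth 0: 8 constants
Depth 1: 24 new terms (running total: 32)
Depth 2: 72 new terms (running total: 104)
Total distinct ground terms = 104

104


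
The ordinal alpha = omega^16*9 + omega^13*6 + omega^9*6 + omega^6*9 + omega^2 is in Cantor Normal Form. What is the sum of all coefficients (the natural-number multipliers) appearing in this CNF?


CNF: omega^16*9 + omega^13*6 + omega^9*6 + omega^6*9 + omega^2
Coefficients: 9 + 6 + 6 + 9 + 1 = 31

31


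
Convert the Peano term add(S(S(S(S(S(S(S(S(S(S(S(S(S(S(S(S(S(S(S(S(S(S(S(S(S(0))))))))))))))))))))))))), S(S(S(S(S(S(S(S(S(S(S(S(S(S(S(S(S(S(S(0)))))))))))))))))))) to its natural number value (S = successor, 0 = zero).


add(S^25(0), S^19(0)):
S^25(0) = 25
S^19(0) = 19
25 + 19 = 44

44


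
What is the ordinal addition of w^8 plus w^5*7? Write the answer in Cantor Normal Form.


Ordinal addition w^8 + w^5*7:
Leading exponent of alpha (8) > leading exponent of beta (5).
Since alpha's term has higher exponent than beta's leading term,
the sum is simply alpha followed by beta.
Result = w^8 + w^5*7

w^8 + w^5*7


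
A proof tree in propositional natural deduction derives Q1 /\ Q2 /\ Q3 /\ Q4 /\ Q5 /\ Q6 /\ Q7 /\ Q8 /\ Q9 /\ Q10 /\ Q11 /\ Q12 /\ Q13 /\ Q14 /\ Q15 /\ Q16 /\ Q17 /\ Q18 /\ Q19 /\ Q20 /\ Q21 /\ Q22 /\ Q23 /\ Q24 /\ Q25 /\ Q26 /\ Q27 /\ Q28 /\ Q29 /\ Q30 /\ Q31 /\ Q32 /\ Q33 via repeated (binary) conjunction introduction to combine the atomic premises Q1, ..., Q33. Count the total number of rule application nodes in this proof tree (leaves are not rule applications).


The target conjunction has 33 conjuncts, i.e. 32 binary /\ connectives.
Each conjunction-intro joins two pieces, so 33 atoms require 33-1 = 32 applications.
Total inference nodes = 32

32


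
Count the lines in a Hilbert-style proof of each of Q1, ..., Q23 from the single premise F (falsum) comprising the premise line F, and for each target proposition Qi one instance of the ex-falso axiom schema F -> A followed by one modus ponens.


Ex falso, line by line:
- 1 premise line (F)
- 23 targets, each needing 1 axiom instance (F -> Qi) + 1 MP = 2 lines: 2 * 23 = 46
Total = 1 + 46 = 47 lines.

47


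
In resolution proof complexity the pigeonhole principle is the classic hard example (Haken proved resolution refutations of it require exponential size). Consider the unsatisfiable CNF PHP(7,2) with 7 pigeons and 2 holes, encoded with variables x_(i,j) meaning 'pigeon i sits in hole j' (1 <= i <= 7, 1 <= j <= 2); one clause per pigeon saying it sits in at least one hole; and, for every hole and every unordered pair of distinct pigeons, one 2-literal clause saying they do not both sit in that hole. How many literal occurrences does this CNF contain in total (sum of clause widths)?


PHP(7,2): 7 pigeons, 2 holes, 7*2 = 14 variables.
- pigeon clauses: one per pigeon -> 7 clauses of width 2 -> 14 literals
- hole clauses: 2 holes * C(7,2) = 2 * 21 -> 42 clauses of width 2 -> 84 literals
Total literal occurrences = 14 + 84 = 98

98


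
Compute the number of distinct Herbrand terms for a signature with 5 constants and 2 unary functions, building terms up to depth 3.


Herbrand terms by depth:
Depth 0: 5 constants
Depth 1: 10 new terms (running total: 15)
Depth 2: 20 new terms (running total: 35)
Depth 3: 40 new terms (running total: 75)
Total distinct ground terms = 75

75


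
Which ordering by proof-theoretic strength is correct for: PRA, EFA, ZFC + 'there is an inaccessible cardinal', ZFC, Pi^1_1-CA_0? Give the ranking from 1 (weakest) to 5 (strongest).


Ordering by consistency strength:
1. EFA
2. PRA
3. Pi^1_1-CA_0
4. ZFC
5. ZFC + 'there is an inaccessible cardinal'


PRA=2, EFA=1, ZFC + 'there is an inaccessible cardinal'=5, ZFC=4, Pi^1_1-CA_0=3


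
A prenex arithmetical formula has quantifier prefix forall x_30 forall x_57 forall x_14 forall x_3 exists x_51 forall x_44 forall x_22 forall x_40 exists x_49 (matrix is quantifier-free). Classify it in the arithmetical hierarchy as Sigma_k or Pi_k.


Leading quantifier is forall, so the class is Pi.
Number of quantifier blocks = alternations + 1 = 3 + 1 = 4.
Classification: Pi_4

Pi_4


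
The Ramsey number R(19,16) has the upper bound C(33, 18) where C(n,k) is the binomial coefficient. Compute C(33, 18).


R(19,16) <= C(19+16-2, 19-1) = C(33, 18)
C(33, 18) = 33! / (18! * 15!)
= 1037158320

1037158320


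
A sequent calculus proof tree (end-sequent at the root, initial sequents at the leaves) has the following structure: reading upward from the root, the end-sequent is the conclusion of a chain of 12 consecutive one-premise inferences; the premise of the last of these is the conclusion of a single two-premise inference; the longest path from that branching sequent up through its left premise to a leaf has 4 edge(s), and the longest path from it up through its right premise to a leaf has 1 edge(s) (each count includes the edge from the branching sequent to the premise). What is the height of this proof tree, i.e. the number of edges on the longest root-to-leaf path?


Longest path through the left premise: 4 edges (measured from the branching sequent)
Longest path through the right premise: 1 edges
Height of the subtree rooted at the branching sequent: max(4, 1) = 4
The branching sequent sits 12 edges above the root (the chain of one-premise inferences), so height = 4 + 12 = 16

16


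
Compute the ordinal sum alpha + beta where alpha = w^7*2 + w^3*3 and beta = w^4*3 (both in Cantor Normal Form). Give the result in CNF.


Ordinal addition (w^7*2 + w^3*3) + w^4*3:
alpha's leading term has exponent 7 > beta's exponent 4, so it survives.
alpha's tail term has exponent 3 < beta's exponent 4, so it is absorbed by beta.
In ordinal addition, any term followed by a strictly larger-exponent term is absorbed.
Result = w^7*2 + w^4*3

w^7*2 + w^4*3


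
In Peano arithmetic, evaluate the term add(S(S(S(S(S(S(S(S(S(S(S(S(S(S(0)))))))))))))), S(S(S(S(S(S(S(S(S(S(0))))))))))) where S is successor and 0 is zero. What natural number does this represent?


add(S^14(0), S^10(0)):
S^14(0) = 14
S^10(0) = 10
14 + 10 = 24

24


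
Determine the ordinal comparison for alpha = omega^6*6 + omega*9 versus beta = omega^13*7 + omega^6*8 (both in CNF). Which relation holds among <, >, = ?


Compare term by term from highest exponent:
alpha = omega^6*6 + omega*9
beta = omega^13*7 + omega^6*8
Term 1: alpha has omega^6*6, beta has omega^13*7
Term 2: alpha has omega^1*9, beta has omega^6*8
Result: alpha < beta

alpha < beta


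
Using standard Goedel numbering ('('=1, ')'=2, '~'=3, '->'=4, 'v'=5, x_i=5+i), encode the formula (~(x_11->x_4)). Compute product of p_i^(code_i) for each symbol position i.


Formula: (~(x_11->x_4))
Symbol codes: [1, 3, 1, 16, 4, 9, 2, 2]
Primes: [2, 3, 5, 7, 11, 13, 17, 19]
p_1^1 = 2^1 = 2
p_2^3 = 3^3 = 27
p_3^1 = 5^1 = 5
p_4^16 = 7^16 = 33232930569601
p_5^4 = 11^4 = 14641
p_6^9 = 13^9 = 10604499373
p_7^2 = 17^2 = 289
p_8^2 = 19^2 = 361
Product = 145344419083954986869917161153125190

145344419083954986869917161153125190


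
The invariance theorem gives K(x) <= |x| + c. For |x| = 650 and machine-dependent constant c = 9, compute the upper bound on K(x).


K(x) <= |x| + c = 650 + 9 = 659

659


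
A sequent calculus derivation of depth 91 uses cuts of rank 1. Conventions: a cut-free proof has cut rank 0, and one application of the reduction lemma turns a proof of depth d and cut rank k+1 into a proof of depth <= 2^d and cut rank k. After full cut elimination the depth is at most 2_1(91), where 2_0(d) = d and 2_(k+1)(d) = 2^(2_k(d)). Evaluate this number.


Each rank reduction sends depth d to at most 2^d; cut rank r needs r reductions.
2_0(91) = 91
2_1(91) = 2^91 = 2475880078570760549798248448
Cut-free depth bound = 2475880078570760549798248448

2475880078570760549798248448


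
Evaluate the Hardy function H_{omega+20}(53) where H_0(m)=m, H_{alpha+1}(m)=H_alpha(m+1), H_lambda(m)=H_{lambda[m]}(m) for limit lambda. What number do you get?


H_{omega+20}(53):
Unwind the 20 successor steps: H_{omega+20}(53) = H_omega(53+20) = H_omega(73).
H_omega(m) = H_m(m) = m + m = 2m.
Result = 2 * 73 = 146

146


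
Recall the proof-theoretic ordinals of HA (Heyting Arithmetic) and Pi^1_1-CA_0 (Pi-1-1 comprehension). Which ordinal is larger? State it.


Proof-theoretic ordinal of HA (Heyting Arithmetic): epsilon_0
Proof-theoretic ordinal of Pi^1_1-CA_0 (Pi-1-1 comprehension): psi_0(Omega_omega)
Comparing: epsilon_0 < psi_0(Omega_omega).
The larger ordinal is psi_0(Omega_omega) (from Pi^1_1-CA_0 (Pi-1-1 comprehension)).

psi_0(Omega_omega)


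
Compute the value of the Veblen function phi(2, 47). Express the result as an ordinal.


phi(2, 47):
phi(2, beta) = zeta_beta (the beta-th zeta number, fixed point of epsilon).
phi(2, 47) = zeta_47

zeta_47


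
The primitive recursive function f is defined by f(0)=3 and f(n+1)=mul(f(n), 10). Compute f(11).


f(0) = 3
f(1) = mul(f(0), 10) = mul(3, 10) = 30
f(2) = mul(f(1), 10) = mul(30, 10) = 300
f(3) = mul(f(2), 10) = mul(300, 10) = 3000
f(4) = mul(f(3), 10) = mul(3000, 10) = 30000
f(5) = mul(f(4), 10) = mul(30000, 10) = 300000
f(6) = mul(f(5), 10) = mul(300000, 10) = 3000000
f(7) = mul(f(6), 10) = mul(3000000, 10) = 30000000
f(8) = mul(f(7), 10) = mul(30000000, 10) = 300000000
f(9) = mul(f(8), 10) = mul(300000000, 10) = 3000000000
f(10) = mul(f(9), 10) = mul(3000000000, 10) = 30000000000
f(11) = mul(f(10), 10) = mul(30000000000, 10) = 300000000000


300000000000
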